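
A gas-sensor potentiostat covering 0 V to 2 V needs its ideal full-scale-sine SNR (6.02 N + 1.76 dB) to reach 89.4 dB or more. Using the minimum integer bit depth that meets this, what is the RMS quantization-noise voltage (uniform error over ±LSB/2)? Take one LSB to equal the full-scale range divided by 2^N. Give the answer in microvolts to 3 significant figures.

17.6 µV

Span = 2 V.
Solving 6.02 N ≥ 89.4 − 1.76: N ≥ 14.558. Round up → N = 15.
One LSB is 2 V / 32768 = 61.035 µV.
V_rms = LSB/√12 = 17.6 µV.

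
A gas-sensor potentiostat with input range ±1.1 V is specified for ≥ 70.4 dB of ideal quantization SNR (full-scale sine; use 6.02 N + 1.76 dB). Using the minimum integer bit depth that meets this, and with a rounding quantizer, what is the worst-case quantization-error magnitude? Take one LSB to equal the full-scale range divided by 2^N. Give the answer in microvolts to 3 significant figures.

269 µV

Full-scale range = 1.1 V − (-1.1 V) = 2.2 V.
Required N = ⌈(70.4 − 1.76)/6.02⌉ = ⌈11.402⌉ = 12.
LSB = 2.2 V ÷ 2^12 = 2.2/4096 V = 0.53711 mV.
Half an LSB is 269 µV.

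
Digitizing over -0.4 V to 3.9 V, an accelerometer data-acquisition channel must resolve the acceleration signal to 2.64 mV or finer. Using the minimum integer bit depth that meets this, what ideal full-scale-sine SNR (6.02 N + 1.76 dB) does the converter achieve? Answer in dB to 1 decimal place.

Span: 3.9 V − (-0.4 V) = 4.3 V.
Required number of levels: 4.3/2.64 mV = 1628.8; smallest N with 2^N ≥ that is 11.
Ideal SNR at N = 11: 6.02·11 + 1.76 = 68.0 dB.

68.0 dB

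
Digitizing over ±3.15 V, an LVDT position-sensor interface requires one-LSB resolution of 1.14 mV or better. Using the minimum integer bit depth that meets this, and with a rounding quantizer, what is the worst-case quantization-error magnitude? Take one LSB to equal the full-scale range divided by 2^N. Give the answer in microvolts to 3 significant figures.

385 µV

Full-scale range = 3.15 V − (-3.15 V) = 6.3 V.
Need 2^N ≥ 6.3 V / 1.14 mV = 5526 → N_min = 13.
One LSB is 6.3 V / 8192 = 0.76904 mV.
Max error for round-to-nearest is LSB/2 = 385 µV.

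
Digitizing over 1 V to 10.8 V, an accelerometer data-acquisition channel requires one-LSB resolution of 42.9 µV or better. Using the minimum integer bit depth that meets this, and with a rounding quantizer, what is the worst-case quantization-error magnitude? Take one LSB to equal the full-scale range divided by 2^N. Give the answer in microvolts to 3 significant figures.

18.7 µV

Range = 10.8 − (1) = 9.8 V.
9.8 V / 42.9 µV = 228400. Since 2^17 = 131072 and 2^18 = 262144, N = 18.
LSB = 9.8 V ÷ 2^18 = 9.8/262144 V = 37.384 µV.
|e|_max = LSB/2 = 18.7 µV.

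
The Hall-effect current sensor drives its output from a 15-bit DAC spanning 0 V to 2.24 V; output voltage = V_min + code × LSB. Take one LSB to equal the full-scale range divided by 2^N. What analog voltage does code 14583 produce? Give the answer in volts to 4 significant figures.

Span = 2.24 V. LSB = 2.24 V / 2^15.
V_out = 0 + 14583 × (2.24/32768) V
      = 0 V + 0.996885 V = 0.996885 V.

0.9969 V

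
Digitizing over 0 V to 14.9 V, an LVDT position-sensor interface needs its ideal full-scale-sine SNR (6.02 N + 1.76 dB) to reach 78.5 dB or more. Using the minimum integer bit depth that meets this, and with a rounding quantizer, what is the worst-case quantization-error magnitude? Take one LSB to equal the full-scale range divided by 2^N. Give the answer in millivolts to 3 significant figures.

Range is 14.9 V.
6.02 N + 1.76 ≥ 78.5 gives N ≥ 12.748, so the minimum integer is 13.
LSB = 14.9 V / 2^13 = 1.8188 mV.
Max error for round-to-nearest is LSB/2 = 0.909 mV.

0.909 mV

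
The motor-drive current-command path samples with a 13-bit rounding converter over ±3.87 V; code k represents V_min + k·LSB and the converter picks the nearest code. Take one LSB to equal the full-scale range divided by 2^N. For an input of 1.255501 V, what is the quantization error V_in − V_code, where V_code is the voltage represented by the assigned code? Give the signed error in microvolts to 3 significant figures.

Span: 3.87 V − (-3.87 V) = 7.74 V. LSB = 7.74 V / 2^13 ≈ 0.9448 mV.
(V_in − V_min)/LSB = (1.255501 − (-3.87)) × 8192/7.74 = 5424.8197 → nearest code k = 5425.
Reconstructed level: -3.87 + 5425 × 7.74/8192 V = 1.255671387 V.
e = 1.255501 − (1.255671387) = −170 µV.

−170 µV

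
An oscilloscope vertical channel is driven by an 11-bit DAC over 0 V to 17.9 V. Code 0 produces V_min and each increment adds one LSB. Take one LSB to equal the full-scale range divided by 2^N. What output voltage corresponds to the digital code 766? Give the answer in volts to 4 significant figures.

Range is 17.9 V. LSB = 17.9 V / 2^11.
V_out = 0 + 766 × (17.9/2048) V
      = 0 + 6.69502 = 6.69502 V.

6.695 V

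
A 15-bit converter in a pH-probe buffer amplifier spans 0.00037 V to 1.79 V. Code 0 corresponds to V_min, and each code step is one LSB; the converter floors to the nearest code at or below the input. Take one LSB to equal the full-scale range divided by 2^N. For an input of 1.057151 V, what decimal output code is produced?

Full-scale range = 1.79 V − (0.00037 V) = 1.78963 V. LSB = 1.78963 V / 2^15 ≈ 54.62 µV.
(V_in − V_min) × 2^15/range = (1.057151 − (0.00037)) × 32768/1.78963 = 19349.586.
Floor → code = 19349.

19349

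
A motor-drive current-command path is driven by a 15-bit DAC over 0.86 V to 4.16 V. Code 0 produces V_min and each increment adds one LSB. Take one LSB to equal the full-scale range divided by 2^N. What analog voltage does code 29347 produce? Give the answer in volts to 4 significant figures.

3.815 V

Range = 4.16 − (0.86) = 3.3 V. LSB = 3.3 V / 2^15.
V_out = 0.86 + 29347 × (3.3/32768) V
      = 0.86 V + 2.95548 V = 3.81548 V.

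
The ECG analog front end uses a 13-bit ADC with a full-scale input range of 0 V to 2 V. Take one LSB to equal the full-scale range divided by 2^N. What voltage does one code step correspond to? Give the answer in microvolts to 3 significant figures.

244 µV

V_FS = 2 V.
Number of codes = 2^13 = 8192.
LSB = 2 V ÷ 2^13 = 2/8192 V = 244 µV.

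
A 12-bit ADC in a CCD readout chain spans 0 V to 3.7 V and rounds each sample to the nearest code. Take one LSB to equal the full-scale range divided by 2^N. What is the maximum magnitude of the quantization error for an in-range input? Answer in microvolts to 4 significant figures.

Range is 3.7 V.
One LSB is 3.7 V / 4096 = 0.903320 mV.
A rounding quantizer has |error| ≤ LSB/2 = 451.7 µV.

451.7 µV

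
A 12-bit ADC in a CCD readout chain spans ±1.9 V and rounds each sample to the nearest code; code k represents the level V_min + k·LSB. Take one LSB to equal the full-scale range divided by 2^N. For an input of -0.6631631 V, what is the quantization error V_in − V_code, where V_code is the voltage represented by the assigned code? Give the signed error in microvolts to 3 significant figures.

Span: 1.9 V − (-1.9 V) = 3.8 V. LSB = 3.8 V / 2^12 ≈ 0.9277 mV.
Position in LSBs: (-0.6631631 − (-1.9)) × 4096/3.8 = 1333.1800; rounding gives k = 1333.
V_code = -1.9 + (1333/4096) × 3.8 = -0.6633300781 V.
V_in − V_code = -0.6631631 − (-0.6633300781) = +167 µV.

+167 µV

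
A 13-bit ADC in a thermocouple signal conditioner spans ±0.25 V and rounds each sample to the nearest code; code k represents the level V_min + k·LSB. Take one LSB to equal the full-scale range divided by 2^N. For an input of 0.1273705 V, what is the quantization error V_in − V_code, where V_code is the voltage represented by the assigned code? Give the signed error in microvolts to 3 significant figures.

−9.87 µV

The full-scale span is 0.25 − (-0.25) = 0.5 V. LSB = 0.5 V / 2^13 ≈ 61.04 µV.
Position in LSBs: (0.1273705 − (-0.25)) × 8192/0.5 = 6182.8383; rounding gives k = 6183.
V_code = V_min + k × range/2^13 = -0.25 + 6183 × 0.5/8192 = 0.1273803711 V.
e = 0.1273705 − (0.1273803711) = −9.87 µV.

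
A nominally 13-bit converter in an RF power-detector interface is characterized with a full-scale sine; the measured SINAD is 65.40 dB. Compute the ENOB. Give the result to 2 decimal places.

ENOB = (SINAD − 1.76) / 6.02 = (65.40 − 1.76) / 6.02 = 63.64 / 6.02 = 10.5714.

10.57 bits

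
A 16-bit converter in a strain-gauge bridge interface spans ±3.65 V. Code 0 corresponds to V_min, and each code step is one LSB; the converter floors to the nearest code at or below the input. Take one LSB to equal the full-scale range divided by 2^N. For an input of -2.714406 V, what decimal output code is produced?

8399

Full-scale range = 3.65 V − (-3.65 V) = 7.3 V. LSB = 7.3 V / 2^16 ≈ 111.4 µV.
(V_in − V_min) × 2^16/range = (-2.714406 − (-3.65)) × 65536/7.3 = 8399.327.
Floor → code = 8399.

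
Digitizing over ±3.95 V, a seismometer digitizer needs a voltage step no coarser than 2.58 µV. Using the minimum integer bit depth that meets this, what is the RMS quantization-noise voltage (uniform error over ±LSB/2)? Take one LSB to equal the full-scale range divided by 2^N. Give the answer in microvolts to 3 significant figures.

Span: 3.95 V − (-3.95 V) = 7.9 V.
Need 2^N ≥ 7.9 V / 2.58 µV = 3.062e6 → N_min = 22.
Step size = 7.9/4194304 V = 1.8835 µV.
RMS noise = LSB/√12 = 0.544 µV.

0.544 µV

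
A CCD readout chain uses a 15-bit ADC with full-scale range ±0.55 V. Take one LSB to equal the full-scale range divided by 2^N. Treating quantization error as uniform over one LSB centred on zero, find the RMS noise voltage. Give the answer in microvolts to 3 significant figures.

The full-scale span is 0.55 − (-0.55) = 1.1 V.
LSB = 1.1 V ÷ 2^15 = 1.1/32768 V = 33.569 µV.
RMS of a uniform error over width LSB is LSB/√12 = 9.69 µV.

9.69 µV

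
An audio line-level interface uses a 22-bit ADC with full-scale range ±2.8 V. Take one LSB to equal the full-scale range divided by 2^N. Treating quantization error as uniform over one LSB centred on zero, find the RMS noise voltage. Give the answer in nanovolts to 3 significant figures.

385 nV

Full-scale range = 2.8 V − (-2.8 V) = 5.6 V.
One LSB is 5.6 V / 4194304 = 1.3351 µV.
RMS of a uniform error over width LSB is LSB/√12 = 385 nV.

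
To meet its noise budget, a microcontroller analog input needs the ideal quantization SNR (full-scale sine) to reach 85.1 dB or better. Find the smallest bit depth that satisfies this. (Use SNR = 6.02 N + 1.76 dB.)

Solving 6.02 N ≥ 85.1 − 1.76: N ≥ 13.844. Round up → N = 14.

14 bits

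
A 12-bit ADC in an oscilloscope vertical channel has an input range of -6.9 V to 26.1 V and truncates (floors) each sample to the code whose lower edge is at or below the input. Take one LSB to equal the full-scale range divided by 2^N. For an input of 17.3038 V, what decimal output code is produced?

3004

Range = 26.1 − (-6.9) = 33 V. LSB = 33 V / 2^12 ≈ 8.057 mV.
code = ⌊(V_in − V_min)/LSB⌋ = ⌊(V_in − V_min) × 2^12 / range⌋
     = ⌊(17.3038 − (-6.9)) × 4096 / 33⌋ = ⌊24.2038 × 4096/33⌋
     = ⌊3004.205⌋ = 3004.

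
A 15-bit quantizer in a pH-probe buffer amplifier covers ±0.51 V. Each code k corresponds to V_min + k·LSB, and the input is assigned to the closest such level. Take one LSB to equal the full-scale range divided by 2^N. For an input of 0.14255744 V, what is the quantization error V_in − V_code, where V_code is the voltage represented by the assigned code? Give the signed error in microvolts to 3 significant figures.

Full-scale range = 0.51 V − (-0.51 V) = 1.02 V. LSB = 1.02 V / 2^15 ≈ 31.13 µV.
(V_in − V_min)/LSB = (0.14255744 − (-0.51)) × 32768/1.02 = 20963.7276 → nearest code k = 20964.
Reconstructed level: -0.51 + 20964 × 1.02/32768 V = 0.14256591797 V.
Error = V_in − V_code = 0.14255744 − (0.14256591797) = −8.48 µV.

−8.48 µV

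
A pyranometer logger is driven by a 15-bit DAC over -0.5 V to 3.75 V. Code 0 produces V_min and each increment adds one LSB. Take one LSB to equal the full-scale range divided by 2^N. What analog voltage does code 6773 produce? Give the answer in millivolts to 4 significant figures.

378.5 mV

Range = 3.75 − (-0.5) = 4.25 V. LSB = 4.25 V / 2^15.
V_out = V_min + code × LSB = -0.5 V + 6773 × 4.25 V / 32768
      = -0.5 V + 0.878456 V = 0.378456 V.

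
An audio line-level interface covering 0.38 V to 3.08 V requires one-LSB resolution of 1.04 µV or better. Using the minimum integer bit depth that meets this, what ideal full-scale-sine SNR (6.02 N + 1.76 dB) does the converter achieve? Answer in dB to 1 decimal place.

134.2 dB

Full-scale range = 3.08 V − (0.38 V) = 2.7 V.
Required number of levels: 2.7/1.04 µV = 2.5962e6; smallest N with 2^N ≥ that is 22.
Ideal SNR at N = 22: 6.02·22 + 1.76 = 134.2 dB.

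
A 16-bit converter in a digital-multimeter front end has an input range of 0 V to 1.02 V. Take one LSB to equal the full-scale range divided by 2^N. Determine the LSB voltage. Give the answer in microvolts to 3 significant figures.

V_FS = 1.02 V.
2^16 = 65536 levels.
Step size = 1.02/65536 V = 15.6 µV.

15.6 µV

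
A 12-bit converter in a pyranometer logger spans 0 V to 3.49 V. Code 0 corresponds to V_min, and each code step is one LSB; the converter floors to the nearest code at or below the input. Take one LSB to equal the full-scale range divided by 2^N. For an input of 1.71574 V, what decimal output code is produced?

2013

Range is 3.49 V. LSB = 3.49 V / 2^12 ≈ 0.8521 mV.
code = ⌊(V_in − V_min)/LSB⌋ = ⌊(V_in − V_min) × 2^12 / range⌋
     = ⌊(1.71574 − (0)) × 4096 / 3.49⌋ = ⌊1.71574 × 4096/3.49⌋
     = ⌊2013.659⌋ = 2013.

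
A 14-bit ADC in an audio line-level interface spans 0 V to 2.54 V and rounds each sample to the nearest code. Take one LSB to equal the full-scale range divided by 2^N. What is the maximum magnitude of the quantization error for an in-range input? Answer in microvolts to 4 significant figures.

Range is 2.54 V.
Step size = 2.54/16384 V = 155.029 µV.
Worst-case error for round-to-nearest is half an LSB: 77.51 µV.

77.51 µV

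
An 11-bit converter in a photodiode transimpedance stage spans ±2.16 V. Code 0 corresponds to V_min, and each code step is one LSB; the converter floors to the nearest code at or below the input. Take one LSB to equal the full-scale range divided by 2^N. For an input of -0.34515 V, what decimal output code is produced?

Full-scale range = 2.16 V − (-2.16 V) = 4.32 V. LSB = 4.32 V / 2^11 ≈ 2.109 mV.
(V_in − V_min) × 2^11/range = (-0.34515 − (-2.16)) × 2048/4.32 = 860.373.
Floor → code = 860.

860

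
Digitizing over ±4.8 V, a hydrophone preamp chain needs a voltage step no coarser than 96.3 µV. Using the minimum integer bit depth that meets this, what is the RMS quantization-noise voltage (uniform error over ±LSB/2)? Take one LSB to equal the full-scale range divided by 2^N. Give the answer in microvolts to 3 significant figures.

Span: 4.8 V − (-4.8 V) = 9.6 V.
Required number of levels: 9.6/96.3 µV = 99688; smallest N with 2^N ≥ that is 17.
Step size = 9.6/131072 V = 73.242 µV.
V_rms = LSB/√12 = 21.1 µV.

21.1 µV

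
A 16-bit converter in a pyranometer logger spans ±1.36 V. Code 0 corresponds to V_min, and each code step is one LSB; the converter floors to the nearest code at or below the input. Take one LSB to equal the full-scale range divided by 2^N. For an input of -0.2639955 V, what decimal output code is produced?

Span: 1.36 V − (-1.36 V) = 2.72 V. LSB = 2.72 V / 2^16 ≈ 41.50 µV.
(V_in − V_min) × 2^16/range = (-0.2639955 − (-1.36)) × 65536/2.72 = 26407.261.
Floor → code = 26407.

26407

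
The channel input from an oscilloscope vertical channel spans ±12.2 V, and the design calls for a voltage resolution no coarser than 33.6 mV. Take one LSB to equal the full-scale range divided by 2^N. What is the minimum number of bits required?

10 bits

Range = 12.2 − (-12.2) = 24.4 V.
Levels needed ≥ 24.4/33.6 mV = 726.2. 2^10 = 1024 suffices, so N_min = 10.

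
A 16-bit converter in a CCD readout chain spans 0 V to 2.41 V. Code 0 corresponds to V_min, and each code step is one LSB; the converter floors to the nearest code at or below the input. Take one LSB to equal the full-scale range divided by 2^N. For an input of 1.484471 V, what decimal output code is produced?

Span = 2.41 V. LSB = 2.41 V / 2^16 ≈ 36.77 µV.
code = ⌊(V_in − V_min)/LSB⌋ = ⌊(V_in − V_min) × 2^16 / range⌋
     = ⌊(1.484471 − (0)) × 65536 / 2.41⌋ = ⌊1.484471 × 65536/2.41⌋
     = ⌊40367.756⌋ = 40367.

40367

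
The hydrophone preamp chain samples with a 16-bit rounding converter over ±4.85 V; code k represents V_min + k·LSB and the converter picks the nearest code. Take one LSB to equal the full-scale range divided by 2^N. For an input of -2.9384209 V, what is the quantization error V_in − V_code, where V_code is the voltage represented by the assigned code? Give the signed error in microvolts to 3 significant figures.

Full-scale range = 4.85 V − (-4.85 V) = 9.7 V. LSB = 9.7 V / 2^16 ≈ 148.0 µV.
Position in LSBs: (-2.9384209 − (-4.85)) × 65536/9.7 = 12915.1802; rounding gives k = 12915.
Reconstructed level: -4.85 + 12915 × 9.7/65536 V = -2.9384475708 V.
Error = V_in − V_code = -2.9384209 − (-2.9384475708) = +26.7 µV.

+26.7 µV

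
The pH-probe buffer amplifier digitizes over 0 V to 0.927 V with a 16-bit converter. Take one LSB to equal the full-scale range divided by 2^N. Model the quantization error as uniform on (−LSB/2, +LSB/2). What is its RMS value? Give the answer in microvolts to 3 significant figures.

4.08 µV

Span = 0.927 V.
LSB = 0.927 V ÷ 2^16 = 0.927/65536 V = 14.145 µV.
V_rms = LSB/√12 = 14.145 µV / √12 = 4.08 µV.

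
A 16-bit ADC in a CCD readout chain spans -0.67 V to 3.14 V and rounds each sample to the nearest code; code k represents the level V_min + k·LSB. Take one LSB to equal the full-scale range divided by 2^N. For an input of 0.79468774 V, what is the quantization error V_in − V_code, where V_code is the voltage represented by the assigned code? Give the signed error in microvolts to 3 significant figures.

+9.70 µV

Span: 3.14 V − (-0.67 V) = 3.81 V. LSB = 3.81 V / 2^16 ≈ 58.14 µV.
(V_in − V_min)/LSB = (0.79468774 − (-0.67)) × 65536/3.81 = 25194.1669 → nearest code k = 25194.
Reconstructed level: -0.67 + 25194 × 3.81/65536 V = 0.79467803955 V.
Error = V_in − V_code = 0.79468774 − (0.79467803955) = +9.70 µV.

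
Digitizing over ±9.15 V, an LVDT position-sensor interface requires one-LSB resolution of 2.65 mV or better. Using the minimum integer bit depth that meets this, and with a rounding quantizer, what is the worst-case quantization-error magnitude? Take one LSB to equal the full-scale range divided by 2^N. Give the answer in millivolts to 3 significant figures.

The full-scale span is 9.15 − (-9.15) = 18.3 V.
Required number of levels: 18.3/2.65 mV = 6905.7; smallest N with 2^N ≥ that is 13.
LSB = 18.3 V ÷ 2^13 = 18.3/8192 V = 2.2339 mV.
|e|_max = LSB/2 = 1.12 mV.

1.12 mV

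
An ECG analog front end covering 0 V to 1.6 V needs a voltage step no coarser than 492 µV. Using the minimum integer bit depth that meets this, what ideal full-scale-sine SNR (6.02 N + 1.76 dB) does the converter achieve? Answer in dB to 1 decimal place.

Range is 1.6 V.
Need 2^N ≥ 1.6 V / 492 µV = 3252 → N_min = 12.
Ideal SNR at N = 12: 6.02·12 + 1.76 = 74.0 dB.

74.0 dB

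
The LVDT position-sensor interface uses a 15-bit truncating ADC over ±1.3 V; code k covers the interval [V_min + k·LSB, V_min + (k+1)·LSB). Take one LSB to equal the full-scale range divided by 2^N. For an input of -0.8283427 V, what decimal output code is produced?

Span: 1.3 V − (-1.3 V) = 2.6 V. LSB = 2.6 V / 2^15 ≈ 79.35 µV.
code = ⌊(V_in − V_min)/LSB⌋ = ⌊(V_in − V_min) × 2^15 / range⌋
     = ⌊(-0.8283427 − (-1.3)) × 32768 / 2.6⌋ = ⌊0.4716573 × 32768/2.6⌋
     = ⌊5944.333⌋ = 5944.

5944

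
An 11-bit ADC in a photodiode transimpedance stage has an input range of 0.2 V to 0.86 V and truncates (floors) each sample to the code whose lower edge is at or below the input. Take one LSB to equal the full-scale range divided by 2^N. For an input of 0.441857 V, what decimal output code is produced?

The full-scale span is 0.86 − (0.2) = 0.66 V. LSB = 0.66 V / 2^11 ≈ 322.3 µV.
(V_in − V_min) × 2^11/range = (0.441857 − (0.2)) × 2048/0.66 = 750.490.
Floor → code = 750.

750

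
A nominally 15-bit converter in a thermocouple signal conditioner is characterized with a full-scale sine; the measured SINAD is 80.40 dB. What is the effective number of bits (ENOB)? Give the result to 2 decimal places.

ENOB = (80.40 − 1.76)/6.02 = 13.0631 bits.

13.06 bits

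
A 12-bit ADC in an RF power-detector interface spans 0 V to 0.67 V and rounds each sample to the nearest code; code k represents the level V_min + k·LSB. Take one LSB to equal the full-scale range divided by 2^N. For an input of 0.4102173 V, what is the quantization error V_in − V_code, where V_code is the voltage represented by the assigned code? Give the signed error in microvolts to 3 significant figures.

Range is 0.67 V. LSB = 0.67 V / 2^12 ≈ 163.6 µV.
(V_in − V_min)/LSB = (0.4102173 − (0)) × 4096/0.67 = 2507.8359 → nearest code k = 2508.
V_code = V_min + k × range/2^12 = 0 + 2508 × 0.67/4096 = 0.4102441406 V.
V_in − V_code = 0.4102173 − (0.4102441406) = −26.8 µV.

−26.8 µV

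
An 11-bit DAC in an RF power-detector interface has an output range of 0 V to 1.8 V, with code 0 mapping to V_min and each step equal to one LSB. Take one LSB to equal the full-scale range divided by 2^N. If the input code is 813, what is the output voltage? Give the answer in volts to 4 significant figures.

Range is 1.8 V. LSB = 1.8 V / 2^11.
Output = V_min + (813/2048) × range = 0 + 0.396973 × 1.8 V
      = 0 V + 0.714551 V = 0.714551 V.

0.7146 V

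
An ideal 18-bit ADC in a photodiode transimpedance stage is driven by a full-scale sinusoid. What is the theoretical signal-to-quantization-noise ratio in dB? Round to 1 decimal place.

110.1 dB

SNR = 6.02·18 + 1.76 = 110.12 dB.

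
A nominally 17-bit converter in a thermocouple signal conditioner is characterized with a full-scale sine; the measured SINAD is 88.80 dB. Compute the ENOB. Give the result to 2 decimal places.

(88.80 − 1.76) / 6.02 = 87.04/6.02 = 14.4585 effective bits.

14.46 bits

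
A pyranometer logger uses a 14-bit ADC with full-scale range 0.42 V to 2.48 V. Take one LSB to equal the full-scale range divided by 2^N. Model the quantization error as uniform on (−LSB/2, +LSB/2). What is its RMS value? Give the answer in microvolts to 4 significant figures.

36.30 µV

Span: 2.48 V − (0.42 V) = 2.06 V.
LSB = 2.06 V / 2^14 = 125.732 µV.
V_rms = LSB/√12 = 125.732 µV / √12 = 36.30 µV.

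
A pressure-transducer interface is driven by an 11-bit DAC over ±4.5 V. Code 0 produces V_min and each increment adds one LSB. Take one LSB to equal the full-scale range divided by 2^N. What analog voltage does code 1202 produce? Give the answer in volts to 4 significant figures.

0.7822 V

Range = 4.5 − (-4.5) = 9 V. LSB = 9 V / 2^11.
V_out = V_min + code × LSB = -4.5 V + 1202 × 9 V / 2048
      = -4.5 + 5.28223 = 0.782227 V.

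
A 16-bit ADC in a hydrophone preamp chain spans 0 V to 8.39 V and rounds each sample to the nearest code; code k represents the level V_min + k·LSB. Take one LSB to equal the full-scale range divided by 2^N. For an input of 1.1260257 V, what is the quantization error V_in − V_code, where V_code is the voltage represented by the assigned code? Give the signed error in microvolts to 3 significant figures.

Full-scale range = 8.39 V. LSB = 8.39 V / 2^16 ≈ 128.0 µV.
(1.1260257 − (0)) / LSB = 1.1260257 × 65536/8.39 = 8795.6162. Nearest integer: k = 8796.
Reconstructed level: 0 + 8796 × 8.39/65536 V = 1.1260748291 V.
e = 1.1260257 − (1.1260748291) = −49.1 µV.

−49.1 µV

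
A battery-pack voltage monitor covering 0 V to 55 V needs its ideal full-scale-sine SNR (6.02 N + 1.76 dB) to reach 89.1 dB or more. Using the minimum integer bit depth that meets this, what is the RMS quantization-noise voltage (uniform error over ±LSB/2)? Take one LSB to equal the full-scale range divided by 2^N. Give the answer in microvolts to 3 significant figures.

485 µV

Full-scale range = 55 V.
Solving 6.02 N ≥ 89.1 − 1.76: N ≥ 14.508. Round up → N = 15.
LSB = 55 V ÷ 2^15 = 55/32768 V = 1.6785 mV.
σ_q = LSB/√12 = 1.6785 mV/3.4641 = 485 µV.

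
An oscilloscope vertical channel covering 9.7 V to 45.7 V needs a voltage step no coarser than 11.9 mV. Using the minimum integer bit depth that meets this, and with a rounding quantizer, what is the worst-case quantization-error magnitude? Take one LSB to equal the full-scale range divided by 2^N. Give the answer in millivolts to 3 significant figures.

Span: 45.7 V − (9.7 V) = 36 V.
36 V / 11.9 mV = 3025. Since 2^11 = 2048 and 2^12 = 4096, N = 12.
Step size = 36/4096 V = 8.7891 mV.
Half an LSB is 4.39 mV.

4.39 mV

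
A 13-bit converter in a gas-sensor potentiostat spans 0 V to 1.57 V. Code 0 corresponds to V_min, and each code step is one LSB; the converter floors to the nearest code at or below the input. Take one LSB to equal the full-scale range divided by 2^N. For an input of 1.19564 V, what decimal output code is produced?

Full-scale range = 1.57 V. LSB = 1.57 V / 2^13 ≈ 191.7 µV.
V_in − V_min = 1.19564 − (0) = 1.19564 V.
Divide by LSB: 1.19564 × 8192/1.57 = 6238.6515.
Truncating gives code 6238.

6238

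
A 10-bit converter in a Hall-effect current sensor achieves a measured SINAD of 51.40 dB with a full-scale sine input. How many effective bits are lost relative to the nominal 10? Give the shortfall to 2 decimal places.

Effective bits = (51.40 − 1.76)/6.02 = 8.2458.
Lost resolution: 10 − 8.2458 = 1.7542 bits.

1.75 bits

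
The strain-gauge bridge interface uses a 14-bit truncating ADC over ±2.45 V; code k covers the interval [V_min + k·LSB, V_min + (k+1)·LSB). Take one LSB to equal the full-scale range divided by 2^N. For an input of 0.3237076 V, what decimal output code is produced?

9274

Full-scale range = 2.45 V − (-2.45 V) = 4.9 V. LSB = 4.9 V / 2^14 ≈ 299.1 µV.
V_in − V_min = 0.3237076 − (-2.45) = 2.7737076 V.
Divide by LSB: 2.7737076 × 16384/4.9 = 9274.3725.
Truncating gives code 9274.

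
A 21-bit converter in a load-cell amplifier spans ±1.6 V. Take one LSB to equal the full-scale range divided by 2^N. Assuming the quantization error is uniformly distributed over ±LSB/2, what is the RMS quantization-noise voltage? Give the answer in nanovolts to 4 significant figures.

440.5 nV

Full-scale range = 1.6 V − (-1.6 V) = 3.2 V.
LSB = 3.2 V ÷ 2^21 = 3.2/2097152 V = 1.52588 µV.
V_rms = LSB/√12 = 1.52588 µV / √12 = 440.5 nV.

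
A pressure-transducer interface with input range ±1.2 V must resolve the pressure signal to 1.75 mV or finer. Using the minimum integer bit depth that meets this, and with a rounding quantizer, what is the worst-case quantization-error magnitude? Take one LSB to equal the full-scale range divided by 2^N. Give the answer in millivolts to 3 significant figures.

Full-scale range = 1.2 V − (-1.2 V) = 2.4 V.
Levels needed ≥ 2.4/1.75 mV = 1371. 2^11 = 2048 suffices, so N_min = 11.
LSB = 2.4 V ÷ 2^11 = 2.4/2048 V = 1.1719 mV.
|e|_max = LSB/2 = 0.586 mV.

0.586 mV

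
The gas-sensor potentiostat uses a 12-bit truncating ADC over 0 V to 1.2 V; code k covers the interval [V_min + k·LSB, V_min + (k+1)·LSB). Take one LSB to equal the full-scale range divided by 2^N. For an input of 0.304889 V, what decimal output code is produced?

1040

Span = 1.2 V. LSB = 1.2 V / 2^12 ≈ 293.0 µV.
V_in − V_min = 0.304889 − (0) = 0.304889 V.
Divide by LSB: 0.304889 × 4096/1.2 = 1040.6878.
Truncating gives code 1040.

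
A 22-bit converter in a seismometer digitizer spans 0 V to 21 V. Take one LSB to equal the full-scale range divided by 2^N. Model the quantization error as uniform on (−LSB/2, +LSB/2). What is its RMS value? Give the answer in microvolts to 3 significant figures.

1.45 µV

Range is 21 V.
LSB = 21 V ÷ 2^22 = 21/4194304 V = 5.0068 µV.
V_rms = LSB/√12 = 5.0068 µV / √12 = 1.45 µV.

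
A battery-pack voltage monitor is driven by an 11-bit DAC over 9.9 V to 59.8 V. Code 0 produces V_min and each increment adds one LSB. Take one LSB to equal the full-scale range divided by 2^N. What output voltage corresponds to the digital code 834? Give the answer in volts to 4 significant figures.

The full-scale span is 59.8 − (9.9) = 49.9 V. LSB = 49.9 V / 2^11.
V_out = 9.9 + 834 × (49.9/2048) V
      = 9.9 + 20.3206 = 30.2206 V.

30.22 V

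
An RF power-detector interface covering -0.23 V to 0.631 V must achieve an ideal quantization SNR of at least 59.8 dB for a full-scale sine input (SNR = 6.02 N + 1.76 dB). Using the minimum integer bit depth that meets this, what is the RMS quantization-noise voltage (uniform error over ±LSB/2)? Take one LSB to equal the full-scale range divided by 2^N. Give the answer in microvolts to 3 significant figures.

243 µV

Span: 0.631 V − (-0.23 V) = 0.861 V.
Solving 6.02 N ≥ 59.8 − 1.76: N ≥ 9.641. Round up → N = 10.
Step size = 0.861/1024 V = 0.84082 mV.
V_rms = LSB/√12 = 243 µV.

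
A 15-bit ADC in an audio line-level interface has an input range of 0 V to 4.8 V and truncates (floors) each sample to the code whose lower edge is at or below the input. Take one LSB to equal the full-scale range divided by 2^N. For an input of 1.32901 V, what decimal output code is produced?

9072

Full-scale range = 4.8 V. LSB = 4.8 V / 2^15 ≈ 146.5 µV.
(V_in − V_min) × 2^15/range = (1.32901 − (0)) × 32768/4.8 = 9072.708.
Floor → code = 9072.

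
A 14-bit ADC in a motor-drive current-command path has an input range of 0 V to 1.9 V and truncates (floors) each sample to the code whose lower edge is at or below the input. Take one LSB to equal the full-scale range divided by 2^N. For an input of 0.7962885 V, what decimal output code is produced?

6866

V_FS = 1.9 V. LSB = 1.9 V / 2^14 ≈ 116.0 µV.
(V_in − V_min) × 2^14/range = (0.7962885 − (0)) × 16384/1.9 = 6866.521.
Floor → code = 6866.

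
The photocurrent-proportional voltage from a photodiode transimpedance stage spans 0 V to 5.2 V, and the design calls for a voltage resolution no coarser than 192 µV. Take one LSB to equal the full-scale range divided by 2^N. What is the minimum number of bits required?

15 bits

Span = 5.2 V.
Need 2^N ≥ 5.2 V / 192 µV = 27080 → N_min = 15.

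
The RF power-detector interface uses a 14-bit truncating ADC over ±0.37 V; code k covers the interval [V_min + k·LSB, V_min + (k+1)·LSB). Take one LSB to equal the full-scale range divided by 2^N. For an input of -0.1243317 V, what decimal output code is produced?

5439

Range = 0.37 − (-0.37) = 0.74 V. LSB = 0.74 V / 2^14 ≈ 45.17 µV.
V_in − V_min = -0.1243317 − (-0.37) = 0.2456683 V.
Divide by LSB: 0.2456683 × 16384/0.74 = 5439.2290.
Truncating gives code 5439.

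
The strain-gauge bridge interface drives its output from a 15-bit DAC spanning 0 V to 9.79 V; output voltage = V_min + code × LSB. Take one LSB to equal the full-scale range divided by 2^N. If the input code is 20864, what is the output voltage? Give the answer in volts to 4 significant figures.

V_FS = 9.79 V. LSB = 9.79 V / 2^15.
V_out = V_min + code × LSB = 0 V + 20864 × 9.79 V / 32768
      = 0 V + 6.23348 V = 6.23348 V.

6.233 V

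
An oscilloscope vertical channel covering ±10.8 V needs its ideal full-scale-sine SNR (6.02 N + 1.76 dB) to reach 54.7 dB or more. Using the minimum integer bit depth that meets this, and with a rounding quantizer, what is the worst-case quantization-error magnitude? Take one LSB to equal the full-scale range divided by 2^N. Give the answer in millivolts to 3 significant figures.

Range = 10.8 − (-10.8) = 21.6 V.
Required N = ⌈(54.7 − 1.76)/6.02⌉ = ⌈8.794⌉ = 9.
One LSB is 21.6 V / 512 = 42.188 mV.
|e|_max = LSB/2 = 21.1 mV.

21.1 mV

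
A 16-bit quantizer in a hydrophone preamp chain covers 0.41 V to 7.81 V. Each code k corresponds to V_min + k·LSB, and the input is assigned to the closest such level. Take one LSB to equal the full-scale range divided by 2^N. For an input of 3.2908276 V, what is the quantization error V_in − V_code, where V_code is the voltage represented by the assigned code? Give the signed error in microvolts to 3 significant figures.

+26.2 µV

Full-scale range = 7.81 V − (0.41 V) = 7.4 V. LSB = 7.4 V / 2^16 ≈ 112.9 µV.
(V_in − V_min)/LSB = (3.2908276 − (0.41)) × 65536/7.4 = 25513.2321 → nearest code k = 25513.
Reconstructed level: 0.41 + 25513 × 7.4/65536 V = 3.2908013916 V.
V_in − V_code = 3.2908276 − (3.2908013916) = +26.2 µV.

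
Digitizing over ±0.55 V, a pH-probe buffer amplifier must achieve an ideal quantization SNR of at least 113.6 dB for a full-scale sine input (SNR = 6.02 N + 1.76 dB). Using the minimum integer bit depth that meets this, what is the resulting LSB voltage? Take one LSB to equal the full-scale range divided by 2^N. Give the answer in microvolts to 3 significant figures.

2.10 µV

Range = 0.55 − (-0.55) = 1.1 V.
Required N = ⌈(113.6 − 1.76)/6.02⌉ = ⌈18.578⌉ = 19.
LSB = 1.1 V ÷ 2^19 = 1.1/524288 V = 2.10 µV.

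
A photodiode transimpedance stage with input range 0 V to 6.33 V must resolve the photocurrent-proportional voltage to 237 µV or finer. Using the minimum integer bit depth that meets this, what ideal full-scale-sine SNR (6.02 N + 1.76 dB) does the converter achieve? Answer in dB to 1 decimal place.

92.1 dB

Range is 6.33 V.
Levels needed ≥ 6.33/237 µV = 26710. 2^15 = 32768 suffices, so N_min = 15.
Ideal SNR at N = 15: 6.02·15 + 1.76 = 92.1 dB.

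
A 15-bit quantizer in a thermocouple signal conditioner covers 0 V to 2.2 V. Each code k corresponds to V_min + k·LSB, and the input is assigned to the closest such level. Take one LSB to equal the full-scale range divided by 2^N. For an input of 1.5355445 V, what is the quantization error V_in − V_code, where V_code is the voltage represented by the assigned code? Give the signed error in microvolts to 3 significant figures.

Span = 2.2 V. LSB = 2.2 V / 2^15 ≈ 67.14 µV.
Position in LSBs: (1.5355445 − (0)) × 32768/2.2 = 22871.2374; rounding gives k = 22871.
V_code = V_min + k × range/2^15 = 0 + 22871 × 2.2/32768 = 1.5355285645 V.
e = 1.5355445 − (1.5355285645) = +15.9 µV.

+15.9 µV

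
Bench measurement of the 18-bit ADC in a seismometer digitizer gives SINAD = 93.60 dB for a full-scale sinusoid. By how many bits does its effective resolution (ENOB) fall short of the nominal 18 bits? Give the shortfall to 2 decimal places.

2.74 bits

N_eff = (93.60 − 1.76)/6.02 = 15.2558 bits.
Lost resolution: 18 − 15.2558 = 2.7442 bits.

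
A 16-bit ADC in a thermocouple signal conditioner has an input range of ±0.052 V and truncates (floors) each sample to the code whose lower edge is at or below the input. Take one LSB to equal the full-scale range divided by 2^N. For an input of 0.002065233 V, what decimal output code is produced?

Full-scale range = 0.052 V − (-0.052 V) = 0.104 V. LSB = 0.104 V / 2^16 ≈ 1.587 µV.
(V_in − V_min) × 2^16/range = (0.002065233 − (-0.052)) × 65536/0.104 = 34069.415.
Floor → code = 34069.

34069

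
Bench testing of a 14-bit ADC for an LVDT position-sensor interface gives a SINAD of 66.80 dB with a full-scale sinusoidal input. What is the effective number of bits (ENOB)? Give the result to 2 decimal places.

10.80 bits

(66.80 − 1.76) / 6.02 = 65.04/6.02 = 10.8040 effective bits.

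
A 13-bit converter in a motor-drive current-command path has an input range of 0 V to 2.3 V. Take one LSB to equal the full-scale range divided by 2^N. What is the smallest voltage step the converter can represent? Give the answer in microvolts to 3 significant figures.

281 µV

Range is 2.3 V.
Number of codes = 2^13 = 8192.
LSB = 2.3 V / 2^13 = 281 µV.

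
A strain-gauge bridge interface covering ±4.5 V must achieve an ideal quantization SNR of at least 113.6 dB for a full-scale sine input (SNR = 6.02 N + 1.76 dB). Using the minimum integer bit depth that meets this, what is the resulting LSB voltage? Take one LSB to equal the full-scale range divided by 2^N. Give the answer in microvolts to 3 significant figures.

Span: 4.5 V − (-4.5 V) = 9 V.
Required N = ⌈(113.6 − 1.76)/6.02⌉ = ⌈18.578⌉ = 19.
LSB = 9 V / 2^19 = 17.2 µV.

17.2 µV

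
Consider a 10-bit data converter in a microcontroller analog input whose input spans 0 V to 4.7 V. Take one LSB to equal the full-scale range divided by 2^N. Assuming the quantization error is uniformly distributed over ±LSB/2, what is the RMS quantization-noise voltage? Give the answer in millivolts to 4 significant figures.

1.325 mV

Range is 4.7 V.
One LSB is 4.7 V / 1024 = 4.58984 mV.
For a uniform distribution on [−LSB/2, +LSB/2], V_rms = LSB/√12 = 4.58984 mV/3.4641 = 1.325 mV.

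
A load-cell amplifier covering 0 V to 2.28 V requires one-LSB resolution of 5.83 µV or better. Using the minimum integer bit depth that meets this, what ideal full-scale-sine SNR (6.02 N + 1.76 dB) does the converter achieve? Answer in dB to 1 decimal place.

116.1 dB

Span = 2.28 V.
Required number of levels: 2.28/5.83 µV = 391080; smallest N with 2^N ≥ that is 19.
6.02(19) + 1.76 = 116.14 dB.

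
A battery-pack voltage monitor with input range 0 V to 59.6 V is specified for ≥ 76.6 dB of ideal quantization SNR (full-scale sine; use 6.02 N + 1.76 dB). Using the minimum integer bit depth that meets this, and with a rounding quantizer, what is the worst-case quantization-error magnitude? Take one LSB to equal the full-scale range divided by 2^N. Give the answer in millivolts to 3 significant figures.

Range is 59.6 V.
6.02 N + 1.76 ≥ 76.6 gives N ≥ 12.432, so the minimum integer is 13.
LSB = 59.6 V / 2^13 = 7.2754 mV.
|e|_max = LSB/2 = 3.64 mV.

3.64 mV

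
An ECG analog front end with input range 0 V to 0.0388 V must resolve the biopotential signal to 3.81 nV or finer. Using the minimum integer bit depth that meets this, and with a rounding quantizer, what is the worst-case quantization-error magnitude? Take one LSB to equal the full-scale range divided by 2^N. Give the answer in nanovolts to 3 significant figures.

1.16 nV

Span = 0.0388 V.
Levels needed ≥ 0.0388/3.81 nV = 1.018e7. 2^24 = 16777216 suffices, so N_min = 24.
LSB = 0.0388 V ÷ 2^24 = 0.0388/16777216 V = 2.3127 nV.
Max error for round-to-nearest is LSB/2 = 1.16 nV.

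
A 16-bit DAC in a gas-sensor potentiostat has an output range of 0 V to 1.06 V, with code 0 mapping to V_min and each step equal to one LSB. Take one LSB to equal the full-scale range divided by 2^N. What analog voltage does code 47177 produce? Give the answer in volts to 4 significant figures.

V_FS = 1.06 V. LSB = 1.06 V / 2^16.
V_out = V_min + code × LSB = 0 V + 47177 × 1.06 V / 65536
      = 0 + 0.763056 = 0.763056 V.

0.7631 V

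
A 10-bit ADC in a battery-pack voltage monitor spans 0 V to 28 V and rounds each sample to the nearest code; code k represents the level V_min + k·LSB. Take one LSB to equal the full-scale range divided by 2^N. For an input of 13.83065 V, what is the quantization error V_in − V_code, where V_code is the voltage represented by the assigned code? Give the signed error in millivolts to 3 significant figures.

V_FS = 28 V. LSB = 28 V / 2^10 ≈ 27.34 mV.
Position in LSBs: (13.83065 − (0)) × 1024/28 = 505.8066; rounding gives k = 506.
Reconstructed level: 0 + 506 × 28/1024 V = 13.83593750 V.
V_in − V_code = 13.83065 − (13.83593750) = −5.29 mV.

−5.29 mV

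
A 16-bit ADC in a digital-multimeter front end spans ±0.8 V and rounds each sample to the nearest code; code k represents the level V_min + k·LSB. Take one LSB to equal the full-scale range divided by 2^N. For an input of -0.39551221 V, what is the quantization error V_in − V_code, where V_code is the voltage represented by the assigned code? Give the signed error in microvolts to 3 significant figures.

−4.40 µV

The full-scale span is 0.8 − (-0.8) = 1.6 V. LSB = 1.6 V / 2^16 ≈ 24.41 µV.
Position in LSBs: (-0.39551221 − (-0.8)) × 65536/1.6 = 16567.8199; rounding gives k = 16568.
V_code = -0.8 + (16568/65536) × 1.6 = -0.39550781250 V.
e = -0.39551221 − (-0.39550781250) = −4.40 µV.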